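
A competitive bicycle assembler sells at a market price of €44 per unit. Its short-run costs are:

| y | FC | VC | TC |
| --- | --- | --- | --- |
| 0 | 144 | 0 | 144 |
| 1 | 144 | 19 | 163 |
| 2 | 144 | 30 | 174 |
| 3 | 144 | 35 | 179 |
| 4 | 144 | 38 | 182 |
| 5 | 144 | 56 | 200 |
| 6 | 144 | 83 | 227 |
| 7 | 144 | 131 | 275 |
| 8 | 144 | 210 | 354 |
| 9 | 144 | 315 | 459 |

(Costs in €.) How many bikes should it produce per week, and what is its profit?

Profit at each row (π = 44y − TC): y=0: -144; y=1: -119; y=2: -86; y=3: -47; y=4: -6; y=5: 20; y=6: 37; y=7: 33; y=8: -2; y=9: -63.
Profit is maximized at y = 6. AVC there is 83/6 = €13.83 ≤ P, so producing beats shutting down (which would give -€144).

y = 6; profit = €37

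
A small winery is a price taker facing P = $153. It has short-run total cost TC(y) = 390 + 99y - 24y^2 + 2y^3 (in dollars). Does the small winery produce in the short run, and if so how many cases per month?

Produce at y = 9

From TC, MC = TC'(y) = 99 - 48y + 6y^2 and AVC = VC/y = 99 - 24y + 2y^2.
AVC hits its minimum where MC = AVC, at y = 6, giving min AVC = 99 - 24·6 + 2·6^2 = $27.
Because $153 ≥ $27, revenue can cover variable cost; the firm operates.
Set P = MC: 153 = 99 - 48y + 6y^2 → -54 - 48y + 6y^2 = 0. The roots are y = -1 and y = 9; the profit-maximizing output is on the rising part of MC, so y* = 9.
Check: AVC at y = 9 is $45 ≤ P, so revenue covers variable cost.
Profit = P·y − TC = 153·9 − 795 = $582.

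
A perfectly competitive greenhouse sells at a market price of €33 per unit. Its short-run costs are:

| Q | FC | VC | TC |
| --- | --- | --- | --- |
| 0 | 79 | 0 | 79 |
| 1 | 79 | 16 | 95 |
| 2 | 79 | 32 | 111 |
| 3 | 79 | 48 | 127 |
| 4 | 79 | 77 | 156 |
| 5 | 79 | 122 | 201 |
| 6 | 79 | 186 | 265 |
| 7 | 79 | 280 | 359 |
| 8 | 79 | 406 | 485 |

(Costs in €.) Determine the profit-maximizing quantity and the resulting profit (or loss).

Q = 4; profit = -€24

Tabulate TR − TC: Q=0: -79; Q=1: -62; Q=2: -45; Q=3: -28; Q=4: -24; Q=5: -36; Q=6: -67; Q=7: -128; Q=8: -221.
Profit is maximized at Q = 4. AVC there is 77/4 = €19.25 ≤ P, so producing beats shutting down (which would give -€79).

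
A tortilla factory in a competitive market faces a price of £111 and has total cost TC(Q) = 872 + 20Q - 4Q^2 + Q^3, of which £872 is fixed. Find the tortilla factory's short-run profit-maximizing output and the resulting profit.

AVC = 20 - 4Q + Q^2; min AVC = £16 at Q = 2. Since P = £111 ≥ min AVC, the firm produces.
With MC = 20 - 8Q + 3Q^2, P = MC on the upward-sloping part at Q* = 7.
TR = 111·7 = 777. TC = 872 + 287 = 1159. Profit = 777 − 1159 = -£382.
That loss of £382 beats the £872 the firm would lose by shutting down; producing recovers £490 of fixed cost.

Profit = -£382 at Q = 7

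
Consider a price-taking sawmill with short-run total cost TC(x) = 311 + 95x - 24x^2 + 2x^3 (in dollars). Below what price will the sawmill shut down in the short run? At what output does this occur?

$23 per unit, at x = 6

The shutdown price is the minimum of AVC. VC = 95x - 24x^2 + 2x^3, so AVC = 95 - 24x + 2x^2.
dAVC/dx = -24 + 4x = 0 gives x = 6. min AVC = 95 - 24·6 + 2·6^2 = 23.
For P < $23 the firm produces nothing.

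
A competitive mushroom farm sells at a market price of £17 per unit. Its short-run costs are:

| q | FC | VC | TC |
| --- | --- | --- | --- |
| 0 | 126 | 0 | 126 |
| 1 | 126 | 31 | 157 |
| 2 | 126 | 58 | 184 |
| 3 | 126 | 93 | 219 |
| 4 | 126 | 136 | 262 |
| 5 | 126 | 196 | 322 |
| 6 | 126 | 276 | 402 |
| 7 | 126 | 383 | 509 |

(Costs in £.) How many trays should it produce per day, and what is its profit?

Profit at each row (π = 17q − TC): q=0: -126; q=1: -140; q=2: -150; q=3: -168; q=4: -194; q=5: -237; q=6: -300; q=7: -390.
Profit is highest at q = 0. Equivalently, the lowest AVC in the table is 58/2 ≈ £29 at q = 2, and P = £17 falls below it — price never covers variable cost, so the firm shuts down and loses only its fixed cost.

q = 0 (shut down); profit = -£126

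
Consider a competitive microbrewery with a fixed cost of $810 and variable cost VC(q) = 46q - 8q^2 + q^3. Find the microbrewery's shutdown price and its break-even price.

Shutdown price = min AVC. AVC = 46 - 8q + q^2, with vertex at q = 4 and minimum $30.
ATC = 810/q + 46 - 8q + q^2. Setting dATC/dq = −810/q^2 − 8 + 2q = 0 gives q = 9 (since 2·9^3 − 8·9^2 = 810).
min ATC = 810/9 + 46 − 8·9 + 9^2 = $145. That is the break-even price.
For $30 ≤ P < $145 the firm produces at a loss; below $30 it shuts down.

Shutdown price = $30; break-even price = $145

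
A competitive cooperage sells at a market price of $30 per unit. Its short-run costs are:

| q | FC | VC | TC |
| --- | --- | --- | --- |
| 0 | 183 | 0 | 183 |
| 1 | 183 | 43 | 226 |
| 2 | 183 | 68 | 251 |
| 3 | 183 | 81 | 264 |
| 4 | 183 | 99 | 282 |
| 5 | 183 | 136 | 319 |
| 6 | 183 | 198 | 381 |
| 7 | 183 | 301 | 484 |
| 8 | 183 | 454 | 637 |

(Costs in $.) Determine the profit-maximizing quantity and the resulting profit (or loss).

q = 4; profit = -$162

Tabulate TR − TC: q=0: -183; q=1: -196; q=2: -191; q=3: -174; q=4: -162; q=5: -169; q=6: -201; q=7: -274; q=8: -397.
Profit is maximized at q = 4. AVC there is 99/4 = $24.75 ≤ P, so producing beats shutting down (which would give -$183).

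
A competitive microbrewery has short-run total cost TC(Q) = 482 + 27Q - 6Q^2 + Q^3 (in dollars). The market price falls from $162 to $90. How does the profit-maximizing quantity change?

Output falls from 9 to 7

MC = 27 - 12Q + 3Q^2; the shutdown threshold is min AVC = $18 (at Q = 3).
At P = $162 ≥ min AVC, set P = MC on the rising branch: Q = 9.
At P = $90 ≥ min AVC, set P = MC: Q = 7. The firm stays open but cuts output.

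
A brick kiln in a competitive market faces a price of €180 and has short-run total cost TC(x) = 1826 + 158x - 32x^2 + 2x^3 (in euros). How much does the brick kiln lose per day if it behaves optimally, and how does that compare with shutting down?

AVC = 158 - 32x + 2x^2 has its minimum €30 at x = 8; price €180 clears that bar, so the firm operates.
MC = 158 - 64x + 6x^2. Setting P = MC and taking the root on the rising branch gives x* = 11.
TR = 180·11 = 1980. TC = 1826 + 528 = 2354. Profit = 1980 − 2354 = -€374.
By producing, the firm covers all variable cost plus €1452 of fixed cost; shutting down would lose the full €1826.

Profit = -€374 at x = 11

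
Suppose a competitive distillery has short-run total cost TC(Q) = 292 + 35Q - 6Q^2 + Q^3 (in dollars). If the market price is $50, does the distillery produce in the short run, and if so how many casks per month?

Produce at Q = 5

From TC, MC = TC'(Q) = 35 - 12Q + 3Q^2 and AVC = VC/Q = 35 - 6Q + Q^2.
AVC hits its minimum where MC = AVC, at Q = 3, giving min AVC = 35 - 6·3 + 3^2 = $26.
Since P = $50 ≥ min AVC = $26, price covers variable cost and the firm should produce.
Set P = MC: 50 = 35 - 12Q + 3Q^2 → -15 - 12Q + 3Q^2 = 0. The roots are Q = -1 and Q = 5; the profit-maximizing output is on the rising part of MC, so Q* = 5.
Check: AVC at Q = 5 is $30 ≤ P, so revenue covers variable cost.
Profit = P·Q − TC = 50·5 − 442 = -$192, a loss, but smaller than the $292 fixed cost the firm would lose by shutting down.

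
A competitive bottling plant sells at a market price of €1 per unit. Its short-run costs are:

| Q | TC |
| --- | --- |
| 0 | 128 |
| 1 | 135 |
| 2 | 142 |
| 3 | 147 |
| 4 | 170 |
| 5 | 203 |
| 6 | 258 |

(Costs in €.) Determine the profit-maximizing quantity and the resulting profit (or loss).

Q = 0 (shut down); profit = -€128

Compute π = P·Q − TC at each output: Q=0: -128; Q=1: -134; Q=2: -140; Q=3: -144; Q=4: -166; Q=5: -198; Q=6: -252.
Profit is highest at Q = 0. Equivalently, the lowest AVC in the table is 19/3 ≈ €6.33 at Q = 3, and P = €1 falls below it — price never covers variable cost, so the firm shuts down and loses only its fixed cost.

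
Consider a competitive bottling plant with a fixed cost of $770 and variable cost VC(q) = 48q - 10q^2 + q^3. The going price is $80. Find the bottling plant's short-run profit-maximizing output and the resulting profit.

Profit = -$386 at q = 8

AVC = 48 - 10q + q^2 has its minimum $23 at q = 5; price $80 clears that bar, so the firm operates.
With MC = 48 - 20q + 3q^2, P = MC on the upward-sloping part at q* = 8.
TR = 80·8 = 640. TC = 770 + 256 = 1026. Profit = 640 − 1026 = -$386.
That loss of $386 beats the $770 the firm would lose by shutting down; producing recovers $384 of fixed cost.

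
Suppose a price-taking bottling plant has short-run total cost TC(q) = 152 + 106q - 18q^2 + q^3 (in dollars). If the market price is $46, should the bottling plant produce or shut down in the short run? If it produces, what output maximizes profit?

From TC, MC = TC'(q) = 106 - 36q + 3q^2 and AVC = VC/q = 106 - 18q + q^2.
AVC is minimized where dAVC/dq = -18 + 2q = 0, at q = 9; min AVC = 106 - 18·9 + 9^2 = $25.
Since P = $46 ≥ min AVC = $25, price covers variable cost and the firm should produce.
P = MC gives 60 - 36q + 3q^2 = 0, with roots 2 and 10. Take the larger (rising MC): q* = 10.
Check: AVC at q = 10 is $26 ≤ P, so revenue covers variable cost.
Profit = P·q − TC = 46·10 − 412 = $48.

Produce at q = 10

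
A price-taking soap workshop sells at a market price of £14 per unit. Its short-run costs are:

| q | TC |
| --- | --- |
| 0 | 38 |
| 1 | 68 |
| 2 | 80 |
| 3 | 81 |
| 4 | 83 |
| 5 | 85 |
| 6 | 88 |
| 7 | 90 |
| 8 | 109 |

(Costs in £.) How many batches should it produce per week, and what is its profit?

Compute π = P·q − TC at each output: q=0: -38; q=1: -54; q=2: -52; q=3: -39; q=4: -27; q=5: -15; q=6: -4; q=7: 8; q=8: 3.
Profit is maximized at q = 7. AVC there is 52/7 = £7.43 ≤ P, so producing beats shutting down (which would give -£38).

q = 7; profit = £8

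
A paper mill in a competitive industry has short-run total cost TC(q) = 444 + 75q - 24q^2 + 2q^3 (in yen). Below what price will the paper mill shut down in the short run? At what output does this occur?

¥3 per unit, at q = 6

The firm shuts down when price falls below the minimum of average variable cost. AVC = VC/q = 75 - 24q + 2q^2.
At the minimum of AVC, MC = AVC. MC = 75 - 48q + 6q^2; setting MC = AVC gives 4q^2 - 24q = 0, so q = 6. min AVC = 3.
For P < ¥3 the firm produces nothing.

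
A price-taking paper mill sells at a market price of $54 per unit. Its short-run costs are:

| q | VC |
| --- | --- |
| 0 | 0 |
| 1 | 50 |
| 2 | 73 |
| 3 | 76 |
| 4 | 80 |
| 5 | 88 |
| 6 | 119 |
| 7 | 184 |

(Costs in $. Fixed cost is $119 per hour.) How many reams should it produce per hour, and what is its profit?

Compute π = P·q − TC at each output: q=0: -119; q=1: -115; q=2: -84; q=3: -33; q=4: 17; q=5: 63; q=6: 86; q=7: 75.
Profit is maximized at q = 6. AVC there is 119/6 = $19.83 ≤ P, so producing beats shutting down (which would give -$119).

q = 6; profit = $86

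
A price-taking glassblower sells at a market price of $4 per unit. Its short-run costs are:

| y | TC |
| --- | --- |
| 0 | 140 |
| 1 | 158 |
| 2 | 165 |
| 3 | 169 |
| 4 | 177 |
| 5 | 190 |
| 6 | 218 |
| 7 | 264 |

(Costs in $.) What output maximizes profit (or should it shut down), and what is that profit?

y = 0 (shut down); profit = -$140

Profit at each row (π = 4y − TC): y=0: -140; y=1: -154; y=2: -157; y=3: -157; y=4: -161; y=5: -170; y=6: -194; y=7: -236.
Profit is highest at y = 0. Equivalently, the lowest AVC in the table is 37/4 ≈ $9.25 at y = 4, and P = $4 falls below it — price never covers variable cost, so the firm shuts down and loses only its fixed cost.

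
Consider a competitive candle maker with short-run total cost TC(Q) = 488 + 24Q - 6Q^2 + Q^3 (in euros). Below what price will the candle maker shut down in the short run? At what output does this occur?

The shutdown price is the minimum of AVC. VC = 24Q - 6Q^2 + Q^3, so AVC = 24 - 6Q + Q^2.
dAVC/dQ = -6 + 2Q = 0 gives Q = 3. min AVC = 24 - 6·3 + 3^2 = 15.
For P < €15 the firm produces nothing.

€15 per unit, at Q = 3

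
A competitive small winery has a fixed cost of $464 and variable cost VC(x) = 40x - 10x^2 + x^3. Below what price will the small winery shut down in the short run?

The shutdown price is the minimum of AVC. VC = 40x - 10x^2 + x^3, so AVC = 40 - 10x + x^2.
At the minimum of AVC, MC = AVC. MC = 40 - 20x + 3x^2; setting MC = AVC gives 2x^2 - 10x = 0, so x = 5. min AVC = 15.
The firm shuts down for any P below $15.

$15 per unit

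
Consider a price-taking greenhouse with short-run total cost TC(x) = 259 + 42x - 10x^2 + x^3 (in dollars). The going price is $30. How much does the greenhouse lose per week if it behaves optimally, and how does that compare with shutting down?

Profit = -$187 at x = 6

AVC = 42 - 10x + x^2 has its minimum $17 at x = 5; price $30 clears that bar, so the firm operates.
With MC = 42 - 20x + 3x^2, P = MC on the upward-sloping part at x* = 6.
TR = 30·6 = 180. TC = 259 + 108 = 367. Profit = 180 − 367 = -$187.
By producing, the firm covers all variable cost plus $72 of fixed cost; shutting down would lose the full $259.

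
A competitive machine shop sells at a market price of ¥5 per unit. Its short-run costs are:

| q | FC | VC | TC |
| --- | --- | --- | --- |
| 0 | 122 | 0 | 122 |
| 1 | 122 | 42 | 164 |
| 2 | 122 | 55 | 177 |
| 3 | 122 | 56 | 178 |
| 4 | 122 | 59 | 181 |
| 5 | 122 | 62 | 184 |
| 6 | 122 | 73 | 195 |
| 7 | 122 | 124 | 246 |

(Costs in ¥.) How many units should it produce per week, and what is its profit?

Tabulate TR − TC: q=0: -122; q=1: -159; q=2: -167; q=3: -163; q=4: -161; q=5: -159; q=6: -165; q=7: -211.
Profit is highest at q = 0. Equivalently, the lowest AVC in the table is 73/6 ≈ ¥12.17 at q = 6, and P = ¥5 falls below it — price never covers variable cost, so the firm shuts down and loses only its fixed cost.

q = 0 (shut down); profit = -¥122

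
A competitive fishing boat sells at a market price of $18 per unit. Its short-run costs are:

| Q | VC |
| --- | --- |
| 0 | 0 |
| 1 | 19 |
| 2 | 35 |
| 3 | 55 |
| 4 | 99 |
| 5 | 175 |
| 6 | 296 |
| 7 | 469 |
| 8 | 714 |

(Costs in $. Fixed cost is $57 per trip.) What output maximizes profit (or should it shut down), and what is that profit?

Q = 2; profit = -$56

Profit at each row (π = 18Q − TC): Q=0: -57; Q=1: -58; Q=2: -56; Q=3: -58; Q=4: -84; Q=5: -142; Q=6: -245; Q=7: -400; Q=8: -627.
Profit is maximized at Q = 2. AVC there is 35/2 = $17.50 ≤ P, so producing beats shutting down (which would give -$57).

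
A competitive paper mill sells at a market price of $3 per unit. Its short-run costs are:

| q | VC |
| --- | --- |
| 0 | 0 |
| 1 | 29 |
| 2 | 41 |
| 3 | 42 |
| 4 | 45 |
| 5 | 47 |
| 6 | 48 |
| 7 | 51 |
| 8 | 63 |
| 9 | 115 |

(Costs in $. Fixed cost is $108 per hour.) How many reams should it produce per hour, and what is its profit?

q = 0 (shut down); profit = -$108

Tabulate TR − TC: q=0: -108; q=1: -134; q=2: -143; q=3: -141; q=4: -141; q=5: -140; q=6: -138; q=7: -138; q=8: -147; q=9: -196.
Profit is highest at q = 0. Equivalently, the lowest AVC in the table is 51/7 ≈ $7.29 at q = 7, and P = $3 falls below it — price never covers variable cost, so the firm shuts down and loses only its fixed cost.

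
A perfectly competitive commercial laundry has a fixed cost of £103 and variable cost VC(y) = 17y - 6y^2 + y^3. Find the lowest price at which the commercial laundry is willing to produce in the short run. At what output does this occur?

£8 per unit, at y = 3

Short-run supply begins at min AVC. From VC = 17y - 6y^2 + y^3, AVC = 17 - 6y + y^2.
dAVC/dy = -6 + 2y = 0 gives y = 3. min AVC = 17 - 6·3 + 3^2 = 8.
So the shutdown price is £8.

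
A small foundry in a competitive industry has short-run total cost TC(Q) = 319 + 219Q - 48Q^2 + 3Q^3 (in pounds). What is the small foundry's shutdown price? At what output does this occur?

£27 per unit, at Q = 8

The shutdown price is the minimum of AVC. VC = 219Q - 48Q^2 + 3Q^3, so AVC = 219 - 48Q + 3Q^2.
At the minimum of AVC, MC = AVC. MC = 219 - 96Q + 9Q^2; setting MC = AVC gives 6Q^2 - 48Q = 0, so Q = 8. min AVC = 27.
So the shutdown price is £27.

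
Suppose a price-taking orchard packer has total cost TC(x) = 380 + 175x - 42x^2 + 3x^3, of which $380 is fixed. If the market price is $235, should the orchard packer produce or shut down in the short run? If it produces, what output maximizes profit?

From TC, MC = TC'(x) = 175 - 84x + 9x^2 and AVC = VC/x = 175 - 42x + 3x^2.
The AVC parabola has its vertex at x = 42/6 = 7, where AVC = 175 - 42·7 + 3·7^2 = $28.
Since P = $235 ≥ min AVC = $28, price covers variable cost and the firm should produce.
Solving P = MC: -60 - 84x + 9x^2 = 0 ⇒ x = -2/3 or 10. On the upward-sloping branch, x* = 10.
Check: AVC at x = 10 is $55 ≤ P, so revenue covers variable cost.
Profit = P·x − TC = 235·10 − 930 = $1420.

Produce at x = 10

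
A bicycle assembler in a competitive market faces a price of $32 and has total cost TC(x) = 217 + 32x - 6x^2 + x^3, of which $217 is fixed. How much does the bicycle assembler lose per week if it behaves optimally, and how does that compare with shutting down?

AVC = 32 - 6x + x^2 has its minimum $23 at x = 3; price $32 clears that bar, so the firm operates.
MC = 32 - 12x + 3x^2. Setting P = MC and taking the root on the rising branch gives x* = 4.
TR = 32·4 = 128. TC = 217 + 96 = 313. Profit = 128 − 313 = -$185.
That loss of $185 beats the $217 the firm would lose by shutting down; producing recovers $32 of fixed cost.

Profit = -$185 at x = 4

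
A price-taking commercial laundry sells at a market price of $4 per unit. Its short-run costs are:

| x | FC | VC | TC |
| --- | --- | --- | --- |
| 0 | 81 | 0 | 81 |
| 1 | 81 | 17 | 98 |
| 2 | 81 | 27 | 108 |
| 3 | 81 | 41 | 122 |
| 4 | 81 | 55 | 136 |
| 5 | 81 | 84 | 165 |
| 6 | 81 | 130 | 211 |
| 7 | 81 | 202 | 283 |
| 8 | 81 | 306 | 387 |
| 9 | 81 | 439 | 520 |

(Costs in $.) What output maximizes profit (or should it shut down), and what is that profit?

x = 0 (shut down); profit = -$81

Compute π = P·x − TC at each output: x=0: -81; x=1: -94; x=2: -100; x=3: -110; x=4: -120; x=5: -145; x=6: -187; x=7: -255; x=8: -355; x=9: -484.
Profit is highest at x = 0. Equivalently, the lowest AVC in the table is 27/2 ≈ $13.50 at x = 2, and P = $4 falls below it — price never covers variable cost, so the firm shuts down and loses only its fixed cost.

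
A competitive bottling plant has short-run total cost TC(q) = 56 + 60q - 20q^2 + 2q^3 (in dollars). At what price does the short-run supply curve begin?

The shutdown price is the minimum of AVC. VC = 60q - 20q^2 + 2q^3, so AVC = 60 - 20q + 2q^2.
At the minimum of AVC, MC = AVC. MC = 60 - 40q + 6q^2; setting MC = AVC gives 4q^2 - 20q = 0, so q = 5. min AVC = 10.
The firm shuts down for any P below $10.

$10 per unit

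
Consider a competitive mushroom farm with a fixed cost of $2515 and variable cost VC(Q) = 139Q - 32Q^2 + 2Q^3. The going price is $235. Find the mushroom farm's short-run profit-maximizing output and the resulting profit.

Profit = -$211 at Q = 12

AVC = 139 - 32Q + 2Q^2; min AVC = $11 at Q = 8. Since P = $235 ≥ min AVC, the firm produces.
With MC = 139 - 64Q + 6Q^2, P = MC on the upward-sloping part at Q* = 12.
TR = 235·12 = 2820. TC = 2515 + 516 = 3031. Profit = 2820 − 3031 = -$211.
Shutting down would mean losing the fixed cost of $2515, so operating at a loss of $211 is better by $2304.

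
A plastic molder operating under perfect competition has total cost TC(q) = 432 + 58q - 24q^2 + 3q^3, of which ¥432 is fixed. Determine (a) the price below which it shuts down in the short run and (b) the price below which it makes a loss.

Shutdown price = ¥10; break-even price = ¥94

AVC = 58 - 24q + 3q^2; minimized at q = 4, giving min AVC = ¥10. That is the shutdown price.
ATC = 432/q + 58 - 24q + 3q^2. Setting dATC/dq = −432/q^2 − 24 + 6q = 0 gives q = 6 (since 6·6^3 − 24·6^2 = 432).
min ATC = 432/6 + 58 − 24·6 + 3·6^2 = ¥94. That is the break-even price.
Between these two prices the firm operates at a loss; above ¥94 it earns a profit.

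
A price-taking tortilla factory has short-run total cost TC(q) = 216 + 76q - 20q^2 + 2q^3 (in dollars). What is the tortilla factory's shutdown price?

The firm shuts down when price falls below the minimum of average variable cost. AVC = VC/q = 76 - 20q + 2q^2.
dAVC/dq = -20 + 4q = 0 gives q = 5. min AVC = 76 - 20·5 + 2·5^2 = 26.
So the shutdown price is $26.

$26 per unit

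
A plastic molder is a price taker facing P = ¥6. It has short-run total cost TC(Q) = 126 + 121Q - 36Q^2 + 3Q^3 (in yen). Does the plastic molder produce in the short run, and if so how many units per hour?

Shut down

Variable cost is VC = 121Q - 36Q^2 + 3Q^3, so AVC = VC/Q = 121 - 36Q + 3Q^2 and MC = dTC/dQ = 121 - 72Q + 9Q^2.
AVC hits its minimum where MC = AVC, at Q = 6, giving min AVC = 121 - 36·6 + 3·6^2 = ¥13.
P = ¥6 lies below min AVC = ¥13; no output level covers variable cost.
Shutting down limits the loss to fixed cost, ¥126.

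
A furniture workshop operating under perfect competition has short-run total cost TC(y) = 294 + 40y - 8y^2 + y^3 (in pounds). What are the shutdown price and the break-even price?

AVC = 40 - 8y + y^2; minimized at y = 4, giving min AVC = £24. That is the shutdown price.
ATC = 294/y + 40 - 8y + y^2. Setting dATC/dy = −294/y^2 − 8 + 2y = 0 gives y = 7 (since 2·7^3 − 8·7^2 = 294).
min ATC = 294/7 + 40 − 8·7 + 7^2 = £75. That is the break-even price.
Between these two prices the firm operates at a loss; above £75 it earns a profit.

Shutdown price = £24; break-even price = £75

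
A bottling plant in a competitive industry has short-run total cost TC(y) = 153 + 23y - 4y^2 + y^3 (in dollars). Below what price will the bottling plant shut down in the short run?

$19 per unit

The shutdown price is the minimum of AVC. VC = 23y - 4y^2 + y^3, so AVC = 23 - 4y + y^2.
At the minimum of AVC, MC = AVC. MC = 23 - 8y + 3y^2; setting MC = AVC gives 2y^2 - 4y = 0, so y = 2. min AVC = 19.
The firm shuts down for any P below $19.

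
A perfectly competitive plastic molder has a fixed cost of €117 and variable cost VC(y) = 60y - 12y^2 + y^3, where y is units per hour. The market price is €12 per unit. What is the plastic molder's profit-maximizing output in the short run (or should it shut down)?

From TC, MC = TC'(y) = 60 - 24y + 3y^2 and AVC = VC/y = 60 - 12y + y^2.
AVC is minimized where dAVC/dy = -12 + 2y = 0, at y = 6; min AVC = 60 - 12·6 + 6^2 = €24.
Since P = €12 < min AVC = €24, price fails to cover variable cost at any output.
Shutting down limits the loss to fixed cost, €117.

Shut down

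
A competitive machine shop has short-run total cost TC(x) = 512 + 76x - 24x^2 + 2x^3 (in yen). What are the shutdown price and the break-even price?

Shutdown price = min AVC. AVC = 76 - 24x + 2x^2, with vertex at x = 6 and minimum ¥4.
ATC = 512/x + 76 - 24x + 2x^2. Setting dATC/dx = −512/x^2 − 24 + 4x = 0 gives x = 8 (since 4·8^3 − 24·8^2 = 512).
min ATC = 512/8 + 76 − 24·8 + 2·8^2 = ¥76. That is the break-even price.
For ¥4 ≤ P < ¥76 the firm produces at a loss; below ¥4 it shuts down.

Shutdown price = ¥4; break-even price = ¥76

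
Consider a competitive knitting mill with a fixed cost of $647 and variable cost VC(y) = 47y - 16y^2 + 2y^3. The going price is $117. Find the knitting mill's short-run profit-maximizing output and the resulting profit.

Profit = -$59 at y = 7

AVC = 47 - 16y + 2y^2 has its minimum $15 at y = 4; price $117 clears that bar, so the firm operates.
MC = 47 - 32y + 6y^2. Setting P = MC and taking the root on the rising branch gives y* = 7.
TR = 117·7 = 819. TC = 647 + 231 = 878. Profit = 819 − 878 = -$59.
By producing, the firm covers all variable cost plus $588 of fixed cost; shutting down would lose the full $647.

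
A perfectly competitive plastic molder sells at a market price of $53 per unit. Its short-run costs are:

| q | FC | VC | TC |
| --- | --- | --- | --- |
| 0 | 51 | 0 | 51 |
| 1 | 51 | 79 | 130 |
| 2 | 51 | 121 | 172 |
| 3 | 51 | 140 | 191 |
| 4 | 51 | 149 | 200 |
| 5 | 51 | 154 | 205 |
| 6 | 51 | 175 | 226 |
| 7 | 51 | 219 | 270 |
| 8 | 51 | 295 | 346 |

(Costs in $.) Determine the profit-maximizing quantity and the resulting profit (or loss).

Tabulate TR − TC: q=0: -51; q=1: -77; q=2: -66; q=3: -32; q=4: 12; q=5: 60; q=6: 92; q=7: 101; q=8: 78.
Profit is maximized at q = 7. AVC there is 219/7 = $31.29 ≤ P, so producing beats shutting down (which would give -$51).

q = 7; profit = $101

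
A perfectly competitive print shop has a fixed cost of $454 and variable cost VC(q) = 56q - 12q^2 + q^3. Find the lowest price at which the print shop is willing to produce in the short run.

$20 per unit

The firm shuts down when price falls below the minimum of average variable cost. AVC = VC/q = 56 - 12q + q^2.
dAVC/dq = -12 + 2q = 0 gives q = 6. min AVC = 56 - 12·6 + 6^2 = 20.
For P < $20 the firm produces nothing.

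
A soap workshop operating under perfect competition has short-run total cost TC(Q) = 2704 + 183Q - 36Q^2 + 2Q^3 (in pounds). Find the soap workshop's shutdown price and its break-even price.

Shutdown price = £21; break-even price = £261

AVC = 183 - 36Q + 2Q^2; minimized at Q = 9, giving min AVC = £21. That is the shutdown price.
ATC = 2704/Q + 183 - 36Q + 2Q^2. Setting dATC/dQ = −2704/Q^2 − 36 + 4Q = 0 gives Q = 13 (since 4·13^3 − 36·13^2 = 2704).
min ATC = 2704/13 + 183 − 36·13 + 2·13^2 = £261. That is the break-even price.
For £21 ≤ P < £261 the firm produces at a loss; below £21 it shuts down.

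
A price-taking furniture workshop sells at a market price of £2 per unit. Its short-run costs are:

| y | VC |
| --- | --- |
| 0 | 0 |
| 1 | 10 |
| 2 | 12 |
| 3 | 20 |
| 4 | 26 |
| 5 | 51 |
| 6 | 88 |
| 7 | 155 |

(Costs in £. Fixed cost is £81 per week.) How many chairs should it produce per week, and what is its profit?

Compute π = P·y − TC at each output: y=0: -81; y=1: -89; y=2: -89; y=3: -95; y=4: -99; y=5: -122; y=6: -157; y=7: -222.
Profit is highest at y = 0. Equivalently, the lowest AVC in the table is 12/2 ≈ £6 at y = 2, and P = £2 falls below it — price never covers variable cost, so the firm shuts down and loses only its fixed cost.

y = 0 (shut down); profit = -£81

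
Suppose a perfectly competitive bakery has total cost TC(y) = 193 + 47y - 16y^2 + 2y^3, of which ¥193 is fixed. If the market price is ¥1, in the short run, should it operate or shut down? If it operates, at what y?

Shut down

Variable cost is VC = 47y - 16y^2 + 2y^3, so AVC = VC/y = 47 - 16y + 2y^2 and MC = dTC/dy = 47 - 32y + 6y^2.
AVC is minimized where dAVC/dy = -16 + 4y = 0, at y = 4; min AVC = 47 - 16·4 + 2·4^2 = ¥15.
P = ¥1 lies below min AVC = ¥15; no output level covers variable cost.
Best response: produce nothing and absorb the ¥193 fixed cost.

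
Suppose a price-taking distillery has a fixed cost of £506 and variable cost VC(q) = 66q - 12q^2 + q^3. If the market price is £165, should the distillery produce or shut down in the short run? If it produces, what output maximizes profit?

Produce at q = 11

From TC, MC = TC'(q) = 66 - 24q + 3q^2 and AVC = VC/q = 66 - 12q + q^2.
AVC hits its minimum where MC = AVC, at q = 6, giving min AVC = 66 - 12·6 + 6^2 = £30.
Since P = £165 ≥ min AVC = £30, price covers variable cost and the firm should produce.
Solving P = MC: -99 - 24q + 3q^2 = 0 ⇒ q = -3 or 11. On the upward-sloping branch, q* = 11.
Check: AVC at q = 11 is £55 ≤ P, so revenue covers variable cost.
Profit = P·q − TC = 165·11 − 1111 = £704.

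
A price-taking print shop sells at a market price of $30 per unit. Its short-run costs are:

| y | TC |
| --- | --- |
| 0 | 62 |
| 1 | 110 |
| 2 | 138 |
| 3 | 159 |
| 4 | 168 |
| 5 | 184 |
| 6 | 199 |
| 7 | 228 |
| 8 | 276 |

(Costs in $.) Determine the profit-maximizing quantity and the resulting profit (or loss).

y = 7; profit = -$18

Tabulate TR − TC: y=0: -62; y=1: -80; y=2: -78; y=3: -69; y=4: -48; y=5: -34; y=6: -19; y=7: -18; y=8: -36.
Profit is maximized at y = 7. AVC there is 166/7 = $23.71 ≤ P, so producing beats shutting down (which would give -$62).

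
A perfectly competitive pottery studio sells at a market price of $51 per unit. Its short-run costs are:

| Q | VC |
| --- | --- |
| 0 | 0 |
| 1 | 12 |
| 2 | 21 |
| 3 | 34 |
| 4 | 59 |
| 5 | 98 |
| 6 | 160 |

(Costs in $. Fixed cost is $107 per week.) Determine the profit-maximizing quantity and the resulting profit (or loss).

Profit at each row (π = 51Q − TC): Q=0: -107; Q=1: -68; Q=2: -26; Q=3: 12; Q=4: 38; Q=5: 50; Q=6: 39.
Profit is maximized at Q = 5. AVC there is 98/5 = $19.60 ≤ P, so producing beats shutting down (which would give -$107).

Q = 5; profit = $50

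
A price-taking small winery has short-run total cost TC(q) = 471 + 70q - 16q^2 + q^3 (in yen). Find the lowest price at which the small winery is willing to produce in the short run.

The shutdown price is the minimum of AVC. VC = 70q - 16q^2 + q^3, so AVC = 70 - 16q + q^2.
dAVC/dq = -16 + 2q = 0 gives q = 8. min AVC = 70 - 16·8 + 8^2 = 6.
So the shutdown price is ¥6.

¥6 per unit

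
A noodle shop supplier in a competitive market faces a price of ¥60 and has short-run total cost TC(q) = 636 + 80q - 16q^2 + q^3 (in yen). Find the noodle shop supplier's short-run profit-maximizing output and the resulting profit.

AVC = 80 - 16q + q^2 has its minimum ¥16 at q = 8; price ¥60 clears that bar, so the firm operates.
With MC = 80 - 32q + 3q^2, P = MC on the upward-sloping part at q* = 10.
TR = 60·10 = 600. TC = 636 + 200 = 836. Profit = 600 − 836 = -¥236.
Shutting down would mean losing the fixed cost of ¥636, so operating at a loss of ¥236 is better by ¥400.

Profit = -¥236 at q = 10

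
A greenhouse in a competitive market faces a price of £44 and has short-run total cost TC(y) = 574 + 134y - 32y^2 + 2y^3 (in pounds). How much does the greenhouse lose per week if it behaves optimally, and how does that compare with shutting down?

Profit = -£250 at y = 9

AVC = 134 - 32y + 2y^2 has its minimum £6 at y = 8; price £44 clears that bar, so the firm operates.
MC = 134 - 64y + 6y^2. Setting P = MC and taking the root on the rising branch gives y* = 9.
TR = 44·9 = 396. TC = 574 + 72 = 646. Profit = 396 − 646 = -£250.
By producing, the firm covers all variable cost plus £324 of fixed cost; shutting down would lose the full £574.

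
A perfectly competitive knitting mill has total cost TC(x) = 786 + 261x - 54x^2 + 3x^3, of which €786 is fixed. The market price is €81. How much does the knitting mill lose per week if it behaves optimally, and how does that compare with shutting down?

Profit = -€186 at x = 10

AVC = 261 - 54x + 3x^2 has its minimum €18 at x = 9; price €81 clears that bar, so the firm operates.
MC = 261 - 108x + 9x^2. Setting P = MC and taking the root on the rising branch gives x* = 10.
TR = 81·10 = 810. TC = 786 + 210 = 996. Profit = 810 − 996 = -€186.
That loss of €186 beats the €786 the firm would lose by shutting down; producing recovers €600 of fixed cost.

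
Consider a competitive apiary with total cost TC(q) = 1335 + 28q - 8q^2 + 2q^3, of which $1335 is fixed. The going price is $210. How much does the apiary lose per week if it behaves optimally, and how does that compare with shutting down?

Profit = -$355 at q = 7

AVC = 28 - 8q + 2q^2 has its minimum $20 at q = 2; price $210 clears that bar, so the firm operates.
MC = 28 - 16q + 6q^2. Setting P = MC and taking the root on the rising branch gives q* = 7.
TR = 210·7 = 1470. TC = 1335 + 490 = 1825. Profit = 1470 − 1825 = -$355.
By producing, the firm covers all variable cost plus $980 of fixed cost; shutting down would lose the full $1335.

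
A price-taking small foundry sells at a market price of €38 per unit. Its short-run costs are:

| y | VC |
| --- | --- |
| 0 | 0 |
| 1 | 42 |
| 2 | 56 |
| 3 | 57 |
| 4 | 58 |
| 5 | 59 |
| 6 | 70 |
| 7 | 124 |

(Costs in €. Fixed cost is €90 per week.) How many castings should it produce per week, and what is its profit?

y = 6; profit = €68

Profit at each row (π = 38y − TC): y=0: -90; y=1: -94; y=2: -70; y=3: -33; y=4: 4; y=5: 41; y=6: 68; y=7: 52.
Profit is maximized at y = 6. AVC there is 70/6 = €11.67 ≤ P, so producing beats shutting down (which would give -€90).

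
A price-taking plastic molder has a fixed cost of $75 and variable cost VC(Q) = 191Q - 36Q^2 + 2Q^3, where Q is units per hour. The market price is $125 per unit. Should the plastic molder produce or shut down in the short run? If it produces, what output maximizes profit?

Produce at Q = 11

From TC, MC = TC'(Q) = 191 - 72Q + 6Q^2 and AVC = VC/Q = 191 - 36Q + 2Q^2.
The AVC parabola has its vertex at Q = 36/4 = 9, where AVC = 191 - 36·9 + 2·9^2 = $29.
Because $125 ≥ $29, revenue can cover variable cost; the firm operates.
Solving P = MC: 66 - 72Q + 6Q^2 = 0 ⇒ Q = 1 or 11. On the upward-sloping branch, Q* = 11.
Check: AVC at Q = 11 is $37 ≤ P, so revenue covers variable cost.
Profit = P·Q − TC = 125·11 − 482 = $893.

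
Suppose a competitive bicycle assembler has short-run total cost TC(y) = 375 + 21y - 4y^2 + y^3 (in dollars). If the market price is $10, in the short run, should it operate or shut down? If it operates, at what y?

Shut down

From TC, MC = TC'(y) = 21 - 8y + 3y^2 and AVC = VC/y = 21 - 4y + y^2.
AVC is minimized where dAVC/dy = -4 + 2y = 0, at y = 2; min AVC = 21 - 4·2 + 2^2 = $17.
P = $10 lies below min AVC = $17; no output level covers variable cost.
The firm minimizes its loss by shutting down and losing only its fixed cost of $375.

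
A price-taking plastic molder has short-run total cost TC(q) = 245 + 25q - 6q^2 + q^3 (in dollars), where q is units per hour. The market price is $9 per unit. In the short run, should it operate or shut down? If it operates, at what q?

From TC, MC = TC'(q) = 25 - 12q + 3q^2 and AVC = VC/q = 25 - 6q + q^2.
AVC is minimized where dAVC/dq = -6 + 2q = 0, at q = 3; min AVC = 25 - 6·3 + 3^2 = $16.
With P < min AVC ($9 < $16), every unit sold adds to the loss.
Best response: produce nothing and absorb the $245 fixed cost.

Shut down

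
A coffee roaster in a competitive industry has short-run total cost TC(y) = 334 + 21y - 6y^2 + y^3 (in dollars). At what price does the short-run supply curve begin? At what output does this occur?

Short-run supply begins at min AVC. From VC = 21y - 6y^2 + y^3, AVC = 21 - 6y + y^2.
At the minimum of AVC, MC = AVC. MC = 21 - 12y + 3y^2; setting MC = AVC gives 2y^2 - 6y = 0, so y = 3. min AVC = 12.
For P < $12 the firm produces nothing.

$12 per unit, at y = 3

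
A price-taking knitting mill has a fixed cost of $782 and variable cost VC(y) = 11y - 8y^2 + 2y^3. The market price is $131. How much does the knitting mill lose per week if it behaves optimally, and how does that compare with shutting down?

AVC = 11 - 8y + 2y^2; min AVC = $3 at y = 2. Since P = $131 ≥ min AVC, the firm produces.
MC = 11 - 16y + 6y^2. Setting P = MC and taking the root on the rising branch gives y* = 6.
TR = 131·6 = 786. TC = 782 + 210 = 992. Profit = 786 − 992 = -$206.
By producing, the firm covers all variable cost plus $576 of fixed cost; shutting down would lose the full $782.

Profit = -$206 at y = 6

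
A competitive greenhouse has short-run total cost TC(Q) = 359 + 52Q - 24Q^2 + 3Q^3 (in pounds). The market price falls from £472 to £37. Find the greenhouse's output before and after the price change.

AVC = 52 - 24Q + 3Q^2, minimized at Q = 4 where min AVC = £4. MC = 52 - 48Q + 9Q^2.
With P = £472 above the shutdown price, P = MC gives Q = 10.
At P = £37 ≥ min AVC, set P = MC: Q = 5. The firm stays open but cuts output.

Output falls from 10 to 5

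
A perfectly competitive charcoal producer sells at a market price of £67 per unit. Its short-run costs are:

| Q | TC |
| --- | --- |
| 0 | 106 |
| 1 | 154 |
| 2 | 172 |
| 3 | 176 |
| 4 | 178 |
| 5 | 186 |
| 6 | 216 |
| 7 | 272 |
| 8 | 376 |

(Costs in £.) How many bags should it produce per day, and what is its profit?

Q = 7; profit = £197

Compute π = P·Q − TC at each output: Q=0: -106; Q=1: -87; Q=2: -38; Q=3: 25; Q=4: 90; Q=5: 149; Q=6: 186; Q=7: 197; Q=8: 160.
Profit is maximized at Q = 7. AVC there is 166/7 = £23.71 ≤ P, so producing beats shutting down (which would give -£106).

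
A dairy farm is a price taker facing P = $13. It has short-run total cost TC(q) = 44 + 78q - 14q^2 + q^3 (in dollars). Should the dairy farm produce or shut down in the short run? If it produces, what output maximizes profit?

Shut down

Variable cost is VC = 78q - 14q^2 + q^3, so AVC = VC/q = 78 - 14q + q^2 and MC = dTC/dq = 78 - 28q + 3q^2.
AVC hits its minimum where MC = AVC, at q = 7, giving min AVC = 78 - 14·7 + 7^2 = $29.
Since P = $13 < min AVC = $29, price fails to cover variable cost at any output.
Best response: produce nothing and absorb the $44 fixed cost.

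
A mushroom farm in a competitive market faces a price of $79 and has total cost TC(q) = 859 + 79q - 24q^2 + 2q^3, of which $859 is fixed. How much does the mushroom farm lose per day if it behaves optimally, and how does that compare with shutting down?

AVC = 79 - 24q + 2q^2; min AVC = $7 at q = 6. Since P = $79 ≥ min AVC, the firm produces.
With MC = 79 - 48q + 6q^2, P = MC on the upward-sloping part at q* = 8.
TR = 79·8 = 632. TC = 859 + 120 = 979. Profit = 632 − 979 = -$347.
By producing, the firm covers all variable cost plus $512 of fixed cost; shutting down would lose the full $859.

Profit = -$347 at q = 8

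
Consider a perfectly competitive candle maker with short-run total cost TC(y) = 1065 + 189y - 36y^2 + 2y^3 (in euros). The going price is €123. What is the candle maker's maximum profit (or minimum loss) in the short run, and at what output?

AVC = 189 - 36y + 2y^2 has its minimum €27 at y = 9; price €123 clears that bar, so the firm operates.
With MC = 189 - 72y + 6y^2, P = MC on the upward-sloping part at y* = 11.
TR = 123·11 = 1353. TC = 1065 + 385 = 1450. Profit = 1353 − 1450 = -€97.
Shutting down would mean losing the fixed cost of €1065, so operating at a loss of €97 is better by €968.

Profit = -€97 at y = 11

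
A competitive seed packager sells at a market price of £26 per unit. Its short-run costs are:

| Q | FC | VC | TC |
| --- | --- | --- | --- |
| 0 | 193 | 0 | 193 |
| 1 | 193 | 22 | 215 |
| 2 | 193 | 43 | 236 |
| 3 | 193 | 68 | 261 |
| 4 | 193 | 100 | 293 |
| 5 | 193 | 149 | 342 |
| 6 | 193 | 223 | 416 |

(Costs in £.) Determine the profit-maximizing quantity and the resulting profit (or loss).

Compute π = P·Q − TC at each output: Q=0: -193; Q=1: -189; Q=2: -184; Q=3: -183; Q=4: -189; Q=5: -212; Q=6: -260.
Profit is maximized at Q = 3. AVC there is 68/3 = £22.67 ≤ P, so producing beats shutting down (which would give -£193).

Q = 3; profit = -£183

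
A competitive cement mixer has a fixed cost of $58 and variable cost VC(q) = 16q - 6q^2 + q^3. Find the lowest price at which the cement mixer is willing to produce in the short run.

$7 per unit

Short-run supply begins at min AVC. From VC = 16q - 6q^2 + q^3, AVC = 16 - 6q + q^2.
dAVC/dq = -6 + 2q = 0 gives q = 3. min AVC = 16 - 6·3 + 3^2 = 7.
So the shutdown price is $7.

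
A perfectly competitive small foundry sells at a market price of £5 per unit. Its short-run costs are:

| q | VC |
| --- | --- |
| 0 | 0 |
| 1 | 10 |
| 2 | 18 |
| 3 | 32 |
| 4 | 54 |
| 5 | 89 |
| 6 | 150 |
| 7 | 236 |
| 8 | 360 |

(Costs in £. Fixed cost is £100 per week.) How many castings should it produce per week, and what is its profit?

q = 0 (shut down); profit = -£100

Tabulate TR − TC: q=0: -100; q=1: -105; q=2: -108; q=3: -117; q=4: -134; q=5: -164; q=6: -220; q=7: -301; q=8: -420.
Profit is highest at q = 0. Equivalently, the lowest AVC in the table is 18/2 ≈ £9 at q = 2, and P = £5 falls below it — price never covers variable cost, so the firm shuts down and loses only its fixed cost.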